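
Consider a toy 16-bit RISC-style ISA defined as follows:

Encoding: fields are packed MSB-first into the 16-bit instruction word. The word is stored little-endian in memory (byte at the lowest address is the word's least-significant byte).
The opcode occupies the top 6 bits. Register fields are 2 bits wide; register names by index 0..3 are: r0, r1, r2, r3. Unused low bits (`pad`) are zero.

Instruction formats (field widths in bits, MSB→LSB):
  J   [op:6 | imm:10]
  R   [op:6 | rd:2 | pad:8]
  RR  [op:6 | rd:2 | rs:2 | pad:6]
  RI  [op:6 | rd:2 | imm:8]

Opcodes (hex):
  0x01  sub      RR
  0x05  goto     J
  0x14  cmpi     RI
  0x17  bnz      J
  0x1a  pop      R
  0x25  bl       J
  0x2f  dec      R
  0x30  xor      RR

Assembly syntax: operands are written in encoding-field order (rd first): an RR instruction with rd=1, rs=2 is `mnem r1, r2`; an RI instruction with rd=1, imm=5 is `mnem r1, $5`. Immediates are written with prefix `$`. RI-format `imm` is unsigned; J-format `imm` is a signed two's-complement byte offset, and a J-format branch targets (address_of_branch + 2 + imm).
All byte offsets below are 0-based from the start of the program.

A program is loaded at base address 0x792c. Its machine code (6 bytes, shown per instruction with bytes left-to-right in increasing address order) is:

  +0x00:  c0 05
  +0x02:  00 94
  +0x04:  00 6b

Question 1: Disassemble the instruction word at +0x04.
@+04  little-endian(00 6b) = 0x6b00
  op=0x6b00>>10=0x1a ⇒ pop (R)
  [9:8] rd=3 = r3

pop r3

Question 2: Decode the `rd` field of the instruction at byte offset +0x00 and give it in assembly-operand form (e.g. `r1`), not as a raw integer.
r1

[00] c0 05 → 0x05c0
  op=0x05c0>>10=0x1 ⇒ sub (RR)
  rd: (w>>8)&0x3=0x1 → r1
  rs: (w>>6)&0x3=0x3 → r3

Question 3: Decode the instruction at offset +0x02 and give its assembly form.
bl $0

+0x02: 00 94 ⇒ word 0x9400 (little)
  top 6b → 0x25 → bl [J]
  imm: (w>>0)&0x3ff=0x0 → $0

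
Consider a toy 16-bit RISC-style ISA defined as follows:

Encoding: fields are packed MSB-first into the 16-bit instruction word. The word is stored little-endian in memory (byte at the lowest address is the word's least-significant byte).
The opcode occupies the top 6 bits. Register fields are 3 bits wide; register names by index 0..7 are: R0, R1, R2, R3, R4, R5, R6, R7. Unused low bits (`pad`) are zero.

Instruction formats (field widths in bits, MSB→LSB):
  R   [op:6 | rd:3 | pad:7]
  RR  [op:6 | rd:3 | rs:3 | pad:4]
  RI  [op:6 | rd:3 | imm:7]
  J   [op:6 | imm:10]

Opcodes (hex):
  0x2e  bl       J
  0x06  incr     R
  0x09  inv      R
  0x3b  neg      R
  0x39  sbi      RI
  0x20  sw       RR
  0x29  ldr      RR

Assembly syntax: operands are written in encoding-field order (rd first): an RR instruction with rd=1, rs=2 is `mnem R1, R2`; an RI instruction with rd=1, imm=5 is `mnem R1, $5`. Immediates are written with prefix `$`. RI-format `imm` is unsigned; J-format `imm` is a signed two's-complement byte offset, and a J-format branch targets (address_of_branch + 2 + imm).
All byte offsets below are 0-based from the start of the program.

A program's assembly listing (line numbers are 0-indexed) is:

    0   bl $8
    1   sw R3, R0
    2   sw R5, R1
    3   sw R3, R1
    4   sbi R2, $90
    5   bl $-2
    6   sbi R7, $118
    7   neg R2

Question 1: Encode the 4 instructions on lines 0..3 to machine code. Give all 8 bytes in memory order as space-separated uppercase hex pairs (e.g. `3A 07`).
08 B8 80 81 90 82 90 81

L0: bl op=0x2e:6|imm=8:10 ⇒ 0xb808 ⇒ little 08 b8
L1: sw op=0x20:6|rd=3:3|rs=0:3|pad=0:4 ⇒ 0x8180 ⇒ little 80 81
L2: sw op=0x20:6|rd=5:3|rs=1:3|pad=0:4 ⇒ 0x8290 ⇒ little 90 82
L3: sw op=0x20:6|rd=3:3|rs=1:3|pad=0:4 ⇒ 0x8190 ⇒ little 90 81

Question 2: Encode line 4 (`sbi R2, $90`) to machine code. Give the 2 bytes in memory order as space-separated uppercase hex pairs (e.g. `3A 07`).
5A E5

4. sbi fields op=0x39:6|rd=2:3|imm=90:7 → word e55ah → 5a e5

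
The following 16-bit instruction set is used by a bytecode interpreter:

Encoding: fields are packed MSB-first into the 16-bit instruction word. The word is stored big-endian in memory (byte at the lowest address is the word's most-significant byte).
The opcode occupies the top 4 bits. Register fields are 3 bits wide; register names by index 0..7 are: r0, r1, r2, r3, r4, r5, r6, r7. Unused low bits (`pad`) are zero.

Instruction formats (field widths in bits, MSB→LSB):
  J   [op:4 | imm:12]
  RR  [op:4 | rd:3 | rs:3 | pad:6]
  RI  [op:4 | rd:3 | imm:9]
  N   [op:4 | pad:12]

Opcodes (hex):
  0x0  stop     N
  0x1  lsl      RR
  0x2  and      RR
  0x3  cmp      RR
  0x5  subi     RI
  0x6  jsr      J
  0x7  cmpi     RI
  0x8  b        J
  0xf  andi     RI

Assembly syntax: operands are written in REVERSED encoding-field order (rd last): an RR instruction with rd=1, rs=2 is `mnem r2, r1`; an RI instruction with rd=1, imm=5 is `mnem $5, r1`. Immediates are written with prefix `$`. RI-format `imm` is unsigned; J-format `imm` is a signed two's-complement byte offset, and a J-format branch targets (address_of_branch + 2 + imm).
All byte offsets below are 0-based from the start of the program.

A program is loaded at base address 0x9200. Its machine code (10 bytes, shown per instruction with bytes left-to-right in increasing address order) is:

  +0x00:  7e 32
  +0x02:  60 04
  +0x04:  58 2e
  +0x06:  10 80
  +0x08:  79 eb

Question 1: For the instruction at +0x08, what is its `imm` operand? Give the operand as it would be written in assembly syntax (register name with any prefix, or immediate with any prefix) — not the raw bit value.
+0x08: 79 eb ⇒ word 0x79eb (big)
  top 4b → 0x7 → cmpi [RI]
  rd: (w>>9)&0x7=0x4 → r4
  imm: (w>>0)&0x1ff=0x1eb → $491

$491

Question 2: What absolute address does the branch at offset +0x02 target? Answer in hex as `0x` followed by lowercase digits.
0x9208

@+02  big-endian(60 04) = 0x6004
  op=0x6004>>12=0x6 ⇒ jsr (J)
  imm: (w>>0)&0xfff=0x4 → $4
  target = base 0x9200 + off 0x02 + 2 + imm 4 = 0x9208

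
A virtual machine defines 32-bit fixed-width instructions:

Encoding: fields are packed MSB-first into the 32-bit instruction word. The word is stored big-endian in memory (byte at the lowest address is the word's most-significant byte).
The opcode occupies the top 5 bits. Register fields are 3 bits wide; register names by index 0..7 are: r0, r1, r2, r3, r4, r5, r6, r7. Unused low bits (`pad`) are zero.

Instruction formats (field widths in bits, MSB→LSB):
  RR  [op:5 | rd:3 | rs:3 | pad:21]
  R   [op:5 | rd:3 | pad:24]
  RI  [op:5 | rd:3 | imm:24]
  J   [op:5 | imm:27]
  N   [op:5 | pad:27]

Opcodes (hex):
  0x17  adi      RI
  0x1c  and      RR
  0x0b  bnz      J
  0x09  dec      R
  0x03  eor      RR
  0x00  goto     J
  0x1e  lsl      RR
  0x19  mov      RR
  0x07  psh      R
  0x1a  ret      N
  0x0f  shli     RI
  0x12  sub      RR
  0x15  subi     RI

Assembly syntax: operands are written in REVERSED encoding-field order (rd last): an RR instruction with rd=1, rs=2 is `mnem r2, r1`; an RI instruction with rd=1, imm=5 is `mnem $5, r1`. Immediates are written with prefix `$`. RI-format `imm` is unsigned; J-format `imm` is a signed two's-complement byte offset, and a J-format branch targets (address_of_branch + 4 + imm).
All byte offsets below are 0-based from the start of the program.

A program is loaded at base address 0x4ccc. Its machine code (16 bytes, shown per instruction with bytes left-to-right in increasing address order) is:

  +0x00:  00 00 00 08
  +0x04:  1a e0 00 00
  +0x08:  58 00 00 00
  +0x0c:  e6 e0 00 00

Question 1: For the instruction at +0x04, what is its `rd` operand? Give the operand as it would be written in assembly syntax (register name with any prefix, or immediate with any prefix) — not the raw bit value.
r2

[04] 1a e0 00 00 → 0x1ae00000
  top 5b → 0x3 → eor [RR]
  [26:24] rd=2 = r2
  [23:21] rs=7 = r7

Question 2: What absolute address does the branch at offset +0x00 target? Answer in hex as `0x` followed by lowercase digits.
0x4cd8

+0x00: 00 00 00 08 ⇒ word 0x00000008 (big)
  top 5b → 0x0 → goto [J]
  [26:0] imm=8 = $8
  target = base 0x4ccc + off 0x00 + 4 + imm 8 = 0x4cd8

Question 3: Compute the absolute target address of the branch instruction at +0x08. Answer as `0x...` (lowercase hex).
[08] 58 00 00 00 → 0x58000000
  op=0x58000000>>27=0xb ⇒ bnz (J)
  imm: (w>>0)&0x7ffffff=0x0 → $0
  target = base 0x4ccc + off 0x08 + 4 + imm 0 = 0x4cd8

0x4cd8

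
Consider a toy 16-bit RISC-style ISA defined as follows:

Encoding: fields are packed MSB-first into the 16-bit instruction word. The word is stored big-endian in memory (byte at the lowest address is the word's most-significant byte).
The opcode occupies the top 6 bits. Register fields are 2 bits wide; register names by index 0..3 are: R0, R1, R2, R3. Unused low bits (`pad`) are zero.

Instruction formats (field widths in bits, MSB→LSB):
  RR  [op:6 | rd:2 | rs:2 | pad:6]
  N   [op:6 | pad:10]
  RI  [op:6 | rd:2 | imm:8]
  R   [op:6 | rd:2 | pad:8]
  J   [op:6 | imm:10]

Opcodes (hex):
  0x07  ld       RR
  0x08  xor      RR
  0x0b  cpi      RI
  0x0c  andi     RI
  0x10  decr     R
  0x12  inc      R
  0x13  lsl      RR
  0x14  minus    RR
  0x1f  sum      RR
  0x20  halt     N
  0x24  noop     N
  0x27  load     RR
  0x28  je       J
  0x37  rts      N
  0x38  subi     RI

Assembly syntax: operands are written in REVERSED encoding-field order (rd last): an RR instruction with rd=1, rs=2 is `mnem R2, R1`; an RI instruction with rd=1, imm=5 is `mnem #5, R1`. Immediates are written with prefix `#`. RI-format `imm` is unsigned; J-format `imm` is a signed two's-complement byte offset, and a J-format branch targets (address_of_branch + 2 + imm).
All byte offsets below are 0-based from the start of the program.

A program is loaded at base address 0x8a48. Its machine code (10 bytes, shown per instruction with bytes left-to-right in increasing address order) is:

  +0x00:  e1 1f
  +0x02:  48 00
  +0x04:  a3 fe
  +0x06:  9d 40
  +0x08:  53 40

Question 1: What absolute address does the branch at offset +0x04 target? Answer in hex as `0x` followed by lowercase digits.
0x8a4c

[04] a3 fe → 0xa3fe
  op=0xa3fe>>10=0x28 ⇒ je (J)
  [9:0] imm=1022 (s10→-2) = #-2
  target = base 0x8a48 + off 0x04 + 2 + imm -2 = 0x8a4c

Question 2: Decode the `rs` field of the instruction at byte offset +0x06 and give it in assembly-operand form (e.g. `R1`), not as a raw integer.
R1

+0x06: 9d 40 ⇒ word 0x9d40 (big)
  opcode bits[15:10]=0x27: load/RR
  rd@[9:8]=0x1 ⇒ R1
  rs@[7:6]=0x1 ⇒ R1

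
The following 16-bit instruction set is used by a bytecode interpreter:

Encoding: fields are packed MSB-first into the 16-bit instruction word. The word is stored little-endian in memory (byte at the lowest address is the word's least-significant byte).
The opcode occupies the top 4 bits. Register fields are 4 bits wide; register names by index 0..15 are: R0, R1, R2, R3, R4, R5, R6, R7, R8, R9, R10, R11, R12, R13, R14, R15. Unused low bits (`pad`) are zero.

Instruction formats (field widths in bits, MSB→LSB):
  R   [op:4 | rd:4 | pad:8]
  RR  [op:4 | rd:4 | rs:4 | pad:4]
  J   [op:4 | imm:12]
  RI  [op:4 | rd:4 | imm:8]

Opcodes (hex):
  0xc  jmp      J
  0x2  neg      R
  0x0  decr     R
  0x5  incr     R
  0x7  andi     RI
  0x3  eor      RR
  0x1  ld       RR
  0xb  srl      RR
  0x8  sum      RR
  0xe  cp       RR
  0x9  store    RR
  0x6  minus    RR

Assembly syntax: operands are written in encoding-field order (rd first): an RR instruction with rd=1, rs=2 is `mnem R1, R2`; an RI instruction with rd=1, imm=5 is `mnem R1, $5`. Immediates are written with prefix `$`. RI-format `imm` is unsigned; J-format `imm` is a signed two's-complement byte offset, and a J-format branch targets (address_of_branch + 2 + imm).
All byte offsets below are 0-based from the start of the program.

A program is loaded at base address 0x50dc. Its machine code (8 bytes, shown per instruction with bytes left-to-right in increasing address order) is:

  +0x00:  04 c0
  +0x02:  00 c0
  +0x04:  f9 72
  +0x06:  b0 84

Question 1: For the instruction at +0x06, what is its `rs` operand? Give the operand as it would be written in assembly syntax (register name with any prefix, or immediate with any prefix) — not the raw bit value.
+0x06: b0 84 ⇒ word 0x84b0 (little)
  opcode bits[15:12]=0x8: sum/RR
  rd@[11:8]=0x4 ⇒ R4
  rs@[7:4]=0xb ⇒ R11

R11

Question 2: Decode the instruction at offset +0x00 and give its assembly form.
jmp $4

+0x00: 04 c0 ⇒ word 0xc004 (little)
  op=0xc004>>12=0xc ⇒ jmp (J)
  imm@[11:0]=0x4 ⇒ $4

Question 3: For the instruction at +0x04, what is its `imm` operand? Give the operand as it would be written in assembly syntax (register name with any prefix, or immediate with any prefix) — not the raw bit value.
$249

off 0x04: read f9 72 as little → 0x72f9
  opcode bits[15:12]=0x7: andi/RI
  rd@[11:8]=0x2 ⇒ R2
  imm@[7:0]=0xf9 ⇒ $249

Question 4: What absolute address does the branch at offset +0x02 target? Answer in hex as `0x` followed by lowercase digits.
0x50e0

@+02  little-endian(00 c0) = 0xc000
  op=0xc000>>12=0xc ⇒ jmp (J)
  imm@[11:0]=0x0 ⇒ $0
  target = base 0x50dc + off 0x02 + 2 + imm 0 = 0x50e0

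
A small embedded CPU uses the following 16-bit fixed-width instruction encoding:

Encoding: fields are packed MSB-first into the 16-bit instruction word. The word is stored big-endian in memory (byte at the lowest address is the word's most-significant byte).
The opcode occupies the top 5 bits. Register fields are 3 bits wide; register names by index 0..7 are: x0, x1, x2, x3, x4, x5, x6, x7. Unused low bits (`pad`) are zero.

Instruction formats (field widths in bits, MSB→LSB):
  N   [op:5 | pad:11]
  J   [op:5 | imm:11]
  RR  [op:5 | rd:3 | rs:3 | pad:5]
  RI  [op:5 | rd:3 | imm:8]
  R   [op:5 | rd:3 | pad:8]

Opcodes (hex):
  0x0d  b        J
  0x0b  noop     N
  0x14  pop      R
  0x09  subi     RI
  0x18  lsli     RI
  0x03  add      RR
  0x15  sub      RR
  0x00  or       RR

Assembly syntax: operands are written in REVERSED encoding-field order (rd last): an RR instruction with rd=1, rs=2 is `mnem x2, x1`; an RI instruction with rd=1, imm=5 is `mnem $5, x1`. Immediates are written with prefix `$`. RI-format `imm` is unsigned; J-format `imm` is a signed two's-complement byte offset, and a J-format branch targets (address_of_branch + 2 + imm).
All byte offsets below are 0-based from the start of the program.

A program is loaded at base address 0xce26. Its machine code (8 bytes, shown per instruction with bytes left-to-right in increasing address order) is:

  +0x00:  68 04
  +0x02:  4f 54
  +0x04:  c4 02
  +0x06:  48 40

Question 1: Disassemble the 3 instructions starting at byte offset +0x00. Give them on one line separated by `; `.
off 0x00: read 68 04 as big → 0x6804
  opcode bits[15:11]=0xd: b/J
  imm@[10:0]=0x4 ⇒ $4
off 0x02: read 4f 54 as big → 0x4f54
  opcode bits[15:11]=0x9: subi/RI
  rd@[10:8]=0x7 ⇒ x7
  imm@[7:0]=0x54 ⇒ $84
off 0x04: read c4 02 as big → 0xc402
  opcode bits[15:11]=0x18: lsli/RI
  rd@[10:8]=0x4 ⇒ x4
  imm@[7:0]=0x2 ⇒ $2

b $4; subi $84, x7; lsli $2, x4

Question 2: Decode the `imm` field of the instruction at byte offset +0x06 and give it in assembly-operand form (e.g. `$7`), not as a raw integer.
off 0x06: read 48 40 as big → 0x4840
  top 5b → 0x9 → subi [RI]
  [10:8] rd=0 = x0
  [7:0] imm=64 = $64

$64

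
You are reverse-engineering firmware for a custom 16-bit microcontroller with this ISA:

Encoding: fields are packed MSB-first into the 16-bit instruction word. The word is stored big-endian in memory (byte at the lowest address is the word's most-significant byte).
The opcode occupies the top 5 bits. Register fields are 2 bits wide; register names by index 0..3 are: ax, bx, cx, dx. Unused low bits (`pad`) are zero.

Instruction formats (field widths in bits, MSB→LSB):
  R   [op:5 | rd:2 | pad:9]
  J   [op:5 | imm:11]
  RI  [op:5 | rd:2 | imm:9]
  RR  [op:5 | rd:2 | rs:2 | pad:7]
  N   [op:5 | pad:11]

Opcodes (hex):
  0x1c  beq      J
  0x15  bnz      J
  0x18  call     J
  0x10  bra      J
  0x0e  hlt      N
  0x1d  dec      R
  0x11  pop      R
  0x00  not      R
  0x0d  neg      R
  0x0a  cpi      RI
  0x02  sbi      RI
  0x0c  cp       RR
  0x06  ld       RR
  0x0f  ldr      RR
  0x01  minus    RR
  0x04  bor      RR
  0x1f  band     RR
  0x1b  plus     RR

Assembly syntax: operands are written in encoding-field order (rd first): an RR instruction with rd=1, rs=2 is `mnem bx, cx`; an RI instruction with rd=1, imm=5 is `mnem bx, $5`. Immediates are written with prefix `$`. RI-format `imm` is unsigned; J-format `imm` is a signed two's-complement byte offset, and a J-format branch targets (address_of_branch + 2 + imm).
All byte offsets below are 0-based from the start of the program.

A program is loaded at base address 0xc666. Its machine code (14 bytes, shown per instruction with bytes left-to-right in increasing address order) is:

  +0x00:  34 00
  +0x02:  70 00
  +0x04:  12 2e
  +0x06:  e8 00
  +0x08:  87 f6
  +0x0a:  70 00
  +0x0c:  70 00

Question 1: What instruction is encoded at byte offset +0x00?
[00] 34 00 → 0x3400
  top 5b → 0x6 → ld [RR]
  rd: (w>>9)&0x3=0x2 → cx
  rs: (w>>7)&0x3=0x0 → ax

ld cx, ax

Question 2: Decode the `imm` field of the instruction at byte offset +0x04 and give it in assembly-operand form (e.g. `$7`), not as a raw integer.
$46

@+04  big-endian(12 2e) = 0x122e
  op=0x122e>>11=0x2 ⇒ sbi (RI)
  [10:9] rd=1 = bx
  [8:0] imm=46 = $46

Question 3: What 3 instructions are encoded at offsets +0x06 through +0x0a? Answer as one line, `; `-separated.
@+06  big-endian(e8 00) = 0xe800
  top 5b → 0x1d → dec [R]
  rd@[10:9]=0x0 ⇒ ax
@+08  big-endian(87 f6) = 0x87f6
  top 5b → 0x10 → bra [J]
  imm@[10:0]=0x7f6 (s11→-10) ⇒ $-10
@+0a  big-endian(70 00) = 0x7000
  top 5b → 0xe → hlt [N]

dec ax; bra $-10; hlt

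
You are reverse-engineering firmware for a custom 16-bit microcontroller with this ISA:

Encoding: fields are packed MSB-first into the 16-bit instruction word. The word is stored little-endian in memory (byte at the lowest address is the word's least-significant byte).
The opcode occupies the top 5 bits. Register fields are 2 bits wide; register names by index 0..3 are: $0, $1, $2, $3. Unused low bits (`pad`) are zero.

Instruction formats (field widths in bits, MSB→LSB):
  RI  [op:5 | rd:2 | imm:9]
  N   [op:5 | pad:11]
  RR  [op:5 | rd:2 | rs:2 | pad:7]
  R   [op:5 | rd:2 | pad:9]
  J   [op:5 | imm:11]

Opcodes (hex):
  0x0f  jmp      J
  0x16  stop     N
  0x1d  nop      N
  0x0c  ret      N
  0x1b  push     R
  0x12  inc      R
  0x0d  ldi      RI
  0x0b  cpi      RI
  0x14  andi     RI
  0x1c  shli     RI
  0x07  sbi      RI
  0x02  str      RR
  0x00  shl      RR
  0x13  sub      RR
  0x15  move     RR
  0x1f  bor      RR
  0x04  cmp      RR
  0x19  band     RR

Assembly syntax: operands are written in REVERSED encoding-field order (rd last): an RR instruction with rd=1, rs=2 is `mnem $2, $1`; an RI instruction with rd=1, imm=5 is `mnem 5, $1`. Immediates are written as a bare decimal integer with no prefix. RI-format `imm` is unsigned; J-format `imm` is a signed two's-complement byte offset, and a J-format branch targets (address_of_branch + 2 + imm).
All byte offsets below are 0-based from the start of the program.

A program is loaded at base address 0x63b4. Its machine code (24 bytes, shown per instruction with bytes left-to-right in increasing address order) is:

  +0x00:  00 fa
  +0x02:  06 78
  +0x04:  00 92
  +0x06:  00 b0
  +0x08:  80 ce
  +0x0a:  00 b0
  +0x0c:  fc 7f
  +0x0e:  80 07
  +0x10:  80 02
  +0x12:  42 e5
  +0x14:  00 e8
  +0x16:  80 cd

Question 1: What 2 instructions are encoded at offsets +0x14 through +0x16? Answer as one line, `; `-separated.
nop; band $3, $2

+0x14: 00 e8 ⇒ word 0xe800 (little)
  op=0xe800>>11=0x1d ⇒ nop (N)
+0x16: 80 cd ⇒ word 0xcd80 (little)
  op=0xcd80>>11=0x19 ⇒ band (RR)
  [10:9] rd=2 = $2
  [8:7] rs=3 = $3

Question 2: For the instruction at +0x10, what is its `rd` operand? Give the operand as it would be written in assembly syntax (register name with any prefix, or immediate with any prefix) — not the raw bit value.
$1

[10] 80 02 → 0x0280
  top 5b → 0x0 → shl [RR]
  [10:9] rd=1 = $1
  [8:7] rs=1 = $1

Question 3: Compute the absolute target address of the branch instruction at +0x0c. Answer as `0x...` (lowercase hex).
0x63be

off 0x0c: read fc 7f as little → 0x7ffc
  op=0x7ffc>>11=0xf ⇒ jmp (J)
  imm: (w>>0)&0x7ff=0x7fc (s11→-4) → -4
  target = base 0x63b4 + off 0x0c + 2 + imm -4 = 0x63be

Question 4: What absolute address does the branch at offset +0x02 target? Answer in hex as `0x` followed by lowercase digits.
0x63be

off 0x02: read 06 78 as little → 0x7806
  op=0x7806>>11=0xf ⇒ jmp (J)
  imm: (w>>0)&0x7ff=0x6 → 6
  target = base 0x63b4 + off 0x02 + 2 + imm 6 = 0x63be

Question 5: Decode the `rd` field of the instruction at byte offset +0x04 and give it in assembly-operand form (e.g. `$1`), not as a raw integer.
@+04  little-endian(00 92) = 0x9200
  top 5b → 0x12 → inc [R]
  [10:9] rd=1 = $1

$1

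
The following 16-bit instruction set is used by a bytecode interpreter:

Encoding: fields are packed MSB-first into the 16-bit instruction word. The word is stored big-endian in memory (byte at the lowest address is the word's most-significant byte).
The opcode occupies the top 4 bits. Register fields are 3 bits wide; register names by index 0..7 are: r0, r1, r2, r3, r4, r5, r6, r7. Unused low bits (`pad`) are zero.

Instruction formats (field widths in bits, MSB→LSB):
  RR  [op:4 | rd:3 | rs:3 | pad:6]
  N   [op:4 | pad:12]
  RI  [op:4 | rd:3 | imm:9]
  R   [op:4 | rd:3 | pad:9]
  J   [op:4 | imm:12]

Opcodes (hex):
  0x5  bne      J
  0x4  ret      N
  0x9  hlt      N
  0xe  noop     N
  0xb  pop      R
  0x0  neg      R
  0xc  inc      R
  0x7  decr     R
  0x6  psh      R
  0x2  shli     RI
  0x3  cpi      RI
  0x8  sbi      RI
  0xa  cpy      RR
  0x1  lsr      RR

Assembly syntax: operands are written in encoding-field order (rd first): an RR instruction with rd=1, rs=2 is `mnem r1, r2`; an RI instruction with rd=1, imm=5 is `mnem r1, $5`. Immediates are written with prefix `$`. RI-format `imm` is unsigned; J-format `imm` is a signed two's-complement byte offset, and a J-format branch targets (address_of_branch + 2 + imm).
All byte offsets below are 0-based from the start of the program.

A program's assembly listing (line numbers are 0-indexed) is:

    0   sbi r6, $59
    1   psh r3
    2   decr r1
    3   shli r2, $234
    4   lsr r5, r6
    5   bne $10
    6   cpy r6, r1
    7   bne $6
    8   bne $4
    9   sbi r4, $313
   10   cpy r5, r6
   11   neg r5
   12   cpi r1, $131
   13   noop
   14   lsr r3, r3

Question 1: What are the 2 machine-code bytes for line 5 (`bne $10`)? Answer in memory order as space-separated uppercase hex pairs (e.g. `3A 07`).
line 5 (bne): pack op=0x5:4|imm=10:12 = 0x500a; big→ 50 0a

50 0A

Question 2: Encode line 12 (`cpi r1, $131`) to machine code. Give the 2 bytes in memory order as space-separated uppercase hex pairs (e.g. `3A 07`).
32 83

L12: cpi op=0x3:4|rd=1:3|imm=131:9 ⇒ 0x3283 ⇒ big 32 83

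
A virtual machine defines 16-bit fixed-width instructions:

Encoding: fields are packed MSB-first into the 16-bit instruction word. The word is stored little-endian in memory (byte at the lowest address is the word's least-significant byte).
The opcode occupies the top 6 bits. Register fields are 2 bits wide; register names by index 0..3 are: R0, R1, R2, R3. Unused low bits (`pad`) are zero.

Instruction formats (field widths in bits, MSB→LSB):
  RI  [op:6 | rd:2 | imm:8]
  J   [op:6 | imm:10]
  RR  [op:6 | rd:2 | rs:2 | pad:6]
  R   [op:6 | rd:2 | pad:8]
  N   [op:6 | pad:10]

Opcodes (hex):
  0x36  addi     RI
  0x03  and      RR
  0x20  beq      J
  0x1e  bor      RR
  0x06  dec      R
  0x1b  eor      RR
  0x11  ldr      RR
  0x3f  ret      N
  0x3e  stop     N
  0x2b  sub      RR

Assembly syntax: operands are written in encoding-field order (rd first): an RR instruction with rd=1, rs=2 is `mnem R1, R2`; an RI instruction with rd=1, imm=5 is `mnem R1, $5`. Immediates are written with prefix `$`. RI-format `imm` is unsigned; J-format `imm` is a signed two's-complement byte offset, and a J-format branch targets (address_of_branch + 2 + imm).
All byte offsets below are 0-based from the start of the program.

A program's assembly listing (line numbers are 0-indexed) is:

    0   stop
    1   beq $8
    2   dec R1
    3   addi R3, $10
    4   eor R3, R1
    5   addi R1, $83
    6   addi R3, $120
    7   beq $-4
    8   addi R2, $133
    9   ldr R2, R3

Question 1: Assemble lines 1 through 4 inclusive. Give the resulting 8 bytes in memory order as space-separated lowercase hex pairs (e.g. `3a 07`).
1. beq fields op=0x20:6|imm=8:10 → word 8008h → 08 80
2. dec fields op=0x6:6|rd=1:2|pad=0:8 → word 1900h → 00 19
3. addi fields op=0x36:6|rd=3:2|imm=10:8 → word db0ah → 0a db
4. eor fields op=0x1b:6|rd=3:2|rs=1:2|pad=0:6 → word 6f40h → 40 6f

08 80 00 19 0a db 40 6f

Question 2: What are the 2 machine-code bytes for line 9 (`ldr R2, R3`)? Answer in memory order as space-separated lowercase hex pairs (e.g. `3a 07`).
c0 46

L9: ldr op=0x11:6|rd=2:2|rs=3:2|pad=0:6 ⇒ 0x46c0 ⇒ little c0 46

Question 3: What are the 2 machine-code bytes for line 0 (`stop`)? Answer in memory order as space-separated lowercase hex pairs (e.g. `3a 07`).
0. stop fields op=0x3e:6|pad=0:10 → word f800h → 00 f8

00 f8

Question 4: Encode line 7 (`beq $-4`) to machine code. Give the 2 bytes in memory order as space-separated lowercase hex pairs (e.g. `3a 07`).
fc 83

line 7 (beq): pack op=0x20:6|imm=-4:10 = 0x83fc; little→ fc 83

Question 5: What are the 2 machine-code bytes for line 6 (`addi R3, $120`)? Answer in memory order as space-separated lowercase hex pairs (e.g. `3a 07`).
78 db

L6: addi op=0x36:6|rd=3:2|imm=120:8 ⇒ 0xdb78 ⇒ little 78 db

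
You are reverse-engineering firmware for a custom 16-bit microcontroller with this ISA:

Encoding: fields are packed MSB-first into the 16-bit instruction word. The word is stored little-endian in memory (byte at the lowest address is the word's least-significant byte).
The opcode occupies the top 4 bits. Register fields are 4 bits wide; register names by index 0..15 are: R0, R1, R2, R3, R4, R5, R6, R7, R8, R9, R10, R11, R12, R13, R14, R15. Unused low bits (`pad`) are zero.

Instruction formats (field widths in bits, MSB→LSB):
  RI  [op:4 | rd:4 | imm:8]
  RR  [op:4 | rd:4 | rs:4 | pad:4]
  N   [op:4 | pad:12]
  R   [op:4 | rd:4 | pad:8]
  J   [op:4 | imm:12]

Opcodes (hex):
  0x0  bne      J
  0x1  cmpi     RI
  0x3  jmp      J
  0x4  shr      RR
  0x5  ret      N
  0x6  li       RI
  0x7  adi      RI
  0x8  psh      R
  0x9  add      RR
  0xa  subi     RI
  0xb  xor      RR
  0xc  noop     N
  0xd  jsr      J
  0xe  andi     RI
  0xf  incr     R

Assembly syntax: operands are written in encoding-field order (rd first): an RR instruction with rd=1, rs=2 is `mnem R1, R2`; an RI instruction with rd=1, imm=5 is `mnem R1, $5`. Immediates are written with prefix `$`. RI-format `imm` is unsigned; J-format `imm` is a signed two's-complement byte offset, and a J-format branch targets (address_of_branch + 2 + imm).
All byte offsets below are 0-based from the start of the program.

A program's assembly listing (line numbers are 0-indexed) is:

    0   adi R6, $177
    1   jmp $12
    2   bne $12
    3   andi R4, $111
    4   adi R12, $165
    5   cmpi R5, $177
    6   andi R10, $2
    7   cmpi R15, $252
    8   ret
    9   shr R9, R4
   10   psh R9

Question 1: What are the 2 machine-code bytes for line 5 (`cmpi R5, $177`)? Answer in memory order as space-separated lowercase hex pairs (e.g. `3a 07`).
L5: cmpi op=0x1:4|rd=5:4|imm=177:8 ⇒ 0x15b1 ⇒ little b1 15

b1 15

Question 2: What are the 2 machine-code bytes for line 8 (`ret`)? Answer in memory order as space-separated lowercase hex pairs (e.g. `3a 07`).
8. ret fields op=0x5:4|pad=0:12 → word 5000h → 00 50

00 50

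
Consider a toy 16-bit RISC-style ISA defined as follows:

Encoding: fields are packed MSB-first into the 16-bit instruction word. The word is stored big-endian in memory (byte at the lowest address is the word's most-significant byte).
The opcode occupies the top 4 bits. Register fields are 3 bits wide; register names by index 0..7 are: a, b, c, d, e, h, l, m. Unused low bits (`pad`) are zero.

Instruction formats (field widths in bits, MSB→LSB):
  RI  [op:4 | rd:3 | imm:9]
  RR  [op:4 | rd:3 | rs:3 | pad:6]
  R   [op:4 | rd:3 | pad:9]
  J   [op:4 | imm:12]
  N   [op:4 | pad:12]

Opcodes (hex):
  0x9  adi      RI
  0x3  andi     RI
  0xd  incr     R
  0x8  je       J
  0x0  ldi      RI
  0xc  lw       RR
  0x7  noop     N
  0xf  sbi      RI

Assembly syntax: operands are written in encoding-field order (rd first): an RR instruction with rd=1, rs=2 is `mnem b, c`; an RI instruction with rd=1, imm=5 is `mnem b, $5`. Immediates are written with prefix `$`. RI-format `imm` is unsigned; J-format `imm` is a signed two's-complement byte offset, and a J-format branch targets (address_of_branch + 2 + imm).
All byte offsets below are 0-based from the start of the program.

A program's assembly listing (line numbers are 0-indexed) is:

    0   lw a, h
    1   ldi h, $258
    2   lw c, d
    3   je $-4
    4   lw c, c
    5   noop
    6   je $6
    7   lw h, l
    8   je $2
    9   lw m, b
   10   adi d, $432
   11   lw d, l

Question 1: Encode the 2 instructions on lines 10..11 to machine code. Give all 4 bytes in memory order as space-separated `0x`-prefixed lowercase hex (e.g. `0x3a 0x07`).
0x97 0xb0 0xc7 0x80

line 10 (adi): pack op=0x9:4|rd=3:3|imm=432:9 = 0x97b0; big→ 97 b0
line 11 (lw): pack op=0xc:4|rd=3:3|rs=6:3|pad=0:6 = 0xc780; big→ c7 80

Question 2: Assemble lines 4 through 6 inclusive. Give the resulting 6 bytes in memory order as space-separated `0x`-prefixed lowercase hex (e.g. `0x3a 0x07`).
line 4 (lw): pack op=0xc:4|rd=2:3|rs=2:3|pad=0:6 = 0xc480; big→ c4 80
line 5 (noop): pack op=0x7:4|pad=0:12 = 0x7000; big→ 70 00
line 6 (je): pack op=0x8:4|imm=6:12 = 0x8006; big→ 80 06

0xc4 0x80 0x70 0x00 0x80 0x06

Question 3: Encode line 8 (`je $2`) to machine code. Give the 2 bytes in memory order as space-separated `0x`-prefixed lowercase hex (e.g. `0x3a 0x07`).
L8: je op=0x8:4|imm=2:12 ⇒ 0x8002 ⇒ big 80 02

0x80 0x02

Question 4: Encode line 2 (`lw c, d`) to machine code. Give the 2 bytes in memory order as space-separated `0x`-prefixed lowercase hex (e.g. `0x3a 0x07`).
line 2 (lw): pack op=0xc:4|rd=2:3|rs=3:3|pad=0:6 = 0xc4c0; big→ c4 c0

0xc4 0xc0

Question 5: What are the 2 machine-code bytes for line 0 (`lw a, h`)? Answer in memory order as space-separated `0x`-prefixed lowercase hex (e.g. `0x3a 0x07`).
0xc1 0x40

0. lw fields op=0xc:4|rd=0:3|rs=5:3|pad=0:6 → word c140h → c1 40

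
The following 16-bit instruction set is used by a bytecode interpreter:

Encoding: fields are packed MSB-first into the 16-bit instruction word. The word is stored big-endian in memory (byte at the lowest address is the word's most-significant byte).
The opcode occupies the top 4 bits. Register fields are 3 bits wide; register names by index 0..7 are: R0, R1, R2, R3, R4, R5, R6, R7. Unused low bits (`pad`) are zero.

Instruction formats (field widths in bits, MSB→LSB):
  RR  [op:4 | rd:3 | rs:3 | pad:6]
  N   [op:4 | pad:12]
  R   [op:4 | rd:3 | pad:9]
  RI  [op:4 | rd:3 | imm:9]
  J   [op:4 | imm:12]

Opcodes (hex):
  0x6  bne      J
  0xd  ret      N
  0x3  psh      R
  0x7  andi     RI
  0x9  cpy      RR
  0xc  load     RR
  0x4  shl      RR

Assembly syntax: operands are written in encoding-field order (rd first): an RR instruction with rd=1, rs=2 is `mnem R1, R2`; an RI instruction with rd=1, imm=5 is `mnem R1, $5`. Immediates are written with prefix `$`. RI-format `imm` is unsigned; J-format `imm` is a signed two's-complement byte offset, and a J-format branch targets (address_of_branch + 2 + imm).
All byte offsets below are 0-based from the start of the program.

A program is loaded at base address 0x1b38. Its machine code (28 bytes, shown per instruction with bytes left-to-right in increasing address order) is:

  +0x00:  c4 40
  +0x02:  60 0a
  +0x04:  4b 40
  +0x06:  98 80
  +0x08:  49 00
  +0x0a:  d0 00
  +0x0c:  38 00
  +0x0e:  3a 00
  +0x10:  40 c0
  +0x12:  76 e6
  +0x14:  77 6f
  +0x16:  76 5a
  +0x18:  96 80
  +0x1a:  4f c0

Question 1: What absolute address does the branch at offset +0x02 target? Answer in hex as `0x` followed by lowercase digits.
0x1b46

off 0x02: read 60 0a as big → 0x600a
  top 4b → 0x6 → bne [J]
  [11:0] imm=10 = $10
  target = base 0x1b38 + off 0x02 + 2 + imm 10 = 0x1b46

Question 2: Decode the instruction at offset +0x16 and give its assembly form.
@+16  big-endian(76 5a) = 0x765a
  opcode bits[15:12]=0x7: andi/RI
  rd: (w>>9)&0x7=0x3 → R3
  imm: (w>>0)&0x1ff=0x5a → $90

andi R3, $90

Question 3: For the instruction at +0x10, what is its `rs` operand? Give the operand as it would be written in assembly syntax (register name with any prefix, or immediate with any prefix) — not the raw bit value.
R3

+0x10: 40 c0 ⇒ word 0x40c0 (big)
  op=0x40c0>>12=0x4 ⇒ shl (RR)
  [11:9] rd=0 = R0
  [8:6] rs=3 = R3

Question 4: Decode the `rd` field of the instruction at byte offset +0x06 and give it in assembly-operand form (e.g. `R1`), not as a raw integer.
R4

+0x06: 98 80 ⇒ word 0x9880 (big)
  opcode bits[15:12]=0x9: cpy/RR
  [11:9] rd=4 = R4
  [8:6] rs=2 = R2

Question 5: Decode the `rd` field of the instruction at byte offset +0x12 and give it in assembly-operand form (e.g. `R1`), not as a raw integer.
R3

+0x12: 76 e6 ⇒ word 0x76e6 (big)
  op=0x76e6>>12=0x7 ⇒ andi (RI)
  rd@[11:9]=0x3 ⇒ R3
  imm@[8:0]=0xe6 ⇒ $230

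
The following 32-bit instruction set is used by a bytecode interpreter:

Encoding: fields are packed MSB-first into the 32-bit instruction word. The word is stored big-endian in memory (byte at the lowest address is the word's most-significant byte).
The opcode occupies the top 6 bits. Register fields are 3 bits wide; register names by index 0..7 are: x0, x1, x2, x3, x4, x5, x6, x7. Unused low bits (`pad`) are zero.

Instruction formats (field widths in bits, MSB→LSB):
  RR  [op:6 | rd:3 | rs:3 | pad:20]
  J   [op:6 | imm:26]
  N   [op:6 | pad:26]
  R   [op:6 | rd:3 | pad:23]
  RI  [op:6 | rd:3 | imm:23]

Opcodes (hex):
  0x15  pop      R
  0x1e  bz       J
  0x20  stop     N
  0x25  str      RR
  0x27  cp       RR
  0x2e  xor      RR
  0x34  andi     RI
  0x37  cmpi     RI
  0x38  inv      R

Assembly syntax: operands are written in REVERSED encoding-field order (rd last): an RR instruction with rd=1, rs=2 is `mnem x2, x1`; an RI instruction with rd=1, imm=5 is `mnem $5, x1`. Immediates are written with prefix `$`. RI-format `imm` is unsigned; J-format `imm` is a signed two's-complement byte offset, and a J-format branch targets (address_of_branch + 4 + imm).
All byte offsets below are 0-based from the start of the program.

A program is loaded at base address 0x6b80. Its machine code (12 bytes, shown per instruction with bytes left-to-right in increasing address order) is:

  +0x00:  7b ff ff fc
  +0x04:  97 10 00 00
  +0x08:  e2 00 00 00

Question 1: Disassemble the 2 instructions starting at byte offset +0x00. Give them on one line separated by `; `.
@+00  big-endian(7b ff ff fc) = 0x7bfffffc
  op=0x7bfffffc>>26=0x1e ⇒ bz (J)
  imm: (w>>0)&0x3ffffff=0x3fffffc (s26→-4) → $-4
@+04  big-endian(97 10 00 00) = 0x97100000
  op=0x97100000>>26=0x25 ⇒ str (RR)
  rd: (w>>23)&0x7=0x6 → x6
  rs: (w>>20)&0x7=0x1 → x1

bz $-4; str x1, x6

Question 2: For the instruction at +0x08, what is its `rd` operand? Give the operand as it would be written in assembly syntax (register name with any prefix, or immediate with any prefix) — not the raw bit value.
x4

@+08  big-endian(e2 00 00 00) = 0xe2000000
  opcode bits[31:26]=0x38: inv/R
  rd@[25:23]=0x4 ⇒ x4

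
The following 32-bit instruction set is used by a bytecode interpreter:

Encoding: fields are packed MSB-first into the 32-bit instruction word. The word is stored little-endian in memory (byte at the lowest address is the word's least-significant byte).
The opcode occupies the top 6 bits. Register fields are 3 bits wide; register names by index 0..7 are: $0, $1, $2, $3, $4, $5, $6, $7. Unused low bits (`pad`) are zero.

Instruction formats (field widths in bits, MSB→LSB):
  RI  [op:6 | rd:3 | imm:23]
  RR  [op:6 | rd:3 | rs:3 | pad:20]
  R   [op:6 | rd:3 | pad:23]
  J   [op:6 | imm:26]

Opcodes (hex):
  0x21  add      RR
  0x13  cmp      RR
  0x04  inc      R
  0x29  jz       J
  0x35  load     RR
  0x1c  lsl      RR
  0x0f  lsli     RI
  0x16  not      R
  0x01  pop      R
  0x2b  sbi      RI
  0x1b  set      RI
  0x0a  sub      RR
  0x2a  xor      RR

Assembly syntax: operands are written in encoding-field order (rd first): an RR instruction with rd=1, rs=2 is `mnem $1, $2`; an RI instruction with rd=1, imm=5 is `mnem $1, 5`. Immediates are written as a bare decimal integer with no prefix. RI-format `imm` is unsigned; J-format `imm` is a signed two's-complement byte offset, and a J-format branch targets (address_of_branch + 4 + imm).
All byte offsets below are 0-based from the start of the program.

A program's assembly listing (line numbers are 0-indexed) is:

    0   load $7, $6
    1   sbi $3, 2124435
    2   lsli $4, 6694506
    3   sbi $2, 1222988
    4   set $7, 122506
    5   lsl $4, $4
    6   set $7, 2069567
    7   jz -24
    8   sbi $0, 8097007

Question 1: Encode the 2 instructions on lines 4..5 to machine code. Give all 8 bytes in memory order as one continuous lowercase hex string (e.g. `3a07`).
8ade816f00004072

L4: set op=0x1b:6|rd=7:3|imm=122506:23 ⇒ 0x6f81de8a ⇒ little 8a de 81 6f
L5: lsl op=0x1c:6|rd=4:3|rs=4:3|pad=0:20 ⇒ 0x72400000 ⇒ little 00 00 40 72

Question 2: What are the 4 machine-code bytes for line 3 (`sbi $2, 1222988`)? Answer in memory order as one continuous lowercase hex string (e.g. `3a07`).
4ca912ad

line 3 (sbi): pack op=0x2b:6|rd=2:3|imm=1222988:23 = 0xad12a94c; little→ 4c a9 12 ad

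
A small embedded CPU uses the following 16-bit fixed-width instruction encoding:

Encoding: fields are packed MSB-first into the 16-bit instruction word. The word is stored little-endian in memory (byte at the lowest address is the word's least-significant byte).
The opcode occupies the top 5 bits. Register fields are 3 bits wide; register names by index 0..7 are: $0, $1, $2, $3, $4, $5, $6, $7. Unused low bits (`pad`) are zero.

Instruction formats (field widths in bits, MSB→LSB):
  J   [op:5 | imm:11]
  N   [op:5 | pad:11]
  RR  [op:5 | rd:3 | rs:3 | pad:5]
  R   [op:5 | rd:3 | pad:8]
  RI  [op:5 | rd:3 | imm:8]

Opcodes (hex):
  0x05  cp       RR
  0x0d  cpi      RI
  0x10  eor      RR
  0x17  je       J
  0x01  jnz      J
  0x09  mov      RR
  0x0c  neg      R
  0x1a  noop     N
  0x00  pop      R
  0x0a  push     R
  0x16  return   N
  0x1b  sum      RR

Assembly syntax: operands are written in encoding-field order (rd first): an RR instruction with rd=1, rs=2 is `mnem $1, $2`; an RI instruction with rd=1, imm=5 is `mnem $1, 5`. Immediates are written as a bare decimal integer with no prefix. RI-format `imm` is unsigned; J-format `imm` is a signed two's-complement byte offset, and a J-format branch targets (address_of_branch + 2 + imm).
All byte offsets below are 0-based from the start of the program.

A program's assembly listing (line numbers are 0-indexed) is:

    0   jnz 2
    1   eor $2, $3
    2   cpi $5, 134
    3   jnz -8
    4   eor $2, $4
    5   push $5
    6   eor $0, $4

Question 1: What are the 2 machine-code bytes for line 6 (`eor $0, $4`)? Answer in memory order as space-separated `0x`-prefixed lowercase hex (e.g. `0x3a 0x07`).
0x80 0x80

line 6 (eor): pack op=0x10:5|rd=0:3|rs=4:3|pad=0:5 = 0x8080; little→ 80 80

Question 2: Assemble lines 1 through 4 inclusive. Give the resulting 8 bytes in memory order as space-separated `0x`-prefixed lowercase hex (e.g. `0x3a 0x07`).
0x60 0x82 0x86 0x6d 0xf8 0x0f 0x80 0x82

1. eor fields op=0x10:5|rd=2:3|rs=3:3|pad=0:5 → word 8260h → 60 82
2. cpi fields op=0xd:5|rd=5:3|imm=134:8 → word 6d86h → 86 6d
3. jnz fields op=0x1:5|imm=-8:11 → word 0ff8h → f8 0f
4. eor fields op=0x10:5|rd=2:3|rs=4:3|pad=0:5 → word 8280h → 80 82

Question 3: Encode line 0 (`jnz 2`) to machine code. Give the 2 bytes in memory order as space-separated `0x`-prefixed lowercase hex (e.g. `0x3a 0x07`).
0x02 0x08

0. jnz fields op=0x1:5|imm=2:11 → word 0802h → 02 08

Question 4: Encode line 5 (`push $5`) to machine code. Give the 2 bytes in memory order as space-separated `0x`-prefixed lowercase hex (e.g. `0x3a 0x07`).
0x00 0x55

line 5 (push): pack op=0xa:5|rd=5:3|pad=0:8 = 0x5500; little→ 00 55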